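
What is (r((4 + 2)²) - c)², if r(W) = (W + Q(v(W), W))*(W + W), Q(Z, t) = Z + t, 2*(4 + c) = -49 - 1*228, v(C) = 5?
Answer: 129345129/4 ≈ 3.2336e+7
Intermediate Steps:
c = -285/2 (c = -4 + (-49 - 1*228)/2 = -4 + (-49 - 228)/2 = -4 + (½)*(-277) = -4 - 277/2 = -285/2 ≈ -142.50)
r(W) = 2*W*(5 + 2*W) (r(W) = (W + (5 + W))*(W + W) = (5 + 2*W)*(2*W) = 2*W*(5 + 2*W))
(r((4 + 2)²) - c)² = (2*(4 + 2)²*(5 + 2*(4 + 2)²) - 1*(-285/2))² = (2*6²*(5 + 2*6²) + 285/2)² = (2*36*(5 + 2*36) + 285/2)² = (2*36*(5 + 72) + 285/2)² = (2*36*77 + 285/2)² = (5544 + 285/2)² = (11373/2)² = 129345129/4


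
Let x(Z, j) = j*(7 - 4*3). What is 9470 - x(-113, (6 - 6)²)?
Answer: 9470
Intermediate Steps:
x(Z, j) = -5*j (x(Z, j) = j*(7 - 12) = j*(-5) = -5*j)
9470 - x(-113, (6 - 6)²) = 9470 - (-5)*(6 - 6)² = 9470 - (-5)*0² = 9470 - (-5)*0 = 9470 - 1*0 = 9470 + 0 = 9470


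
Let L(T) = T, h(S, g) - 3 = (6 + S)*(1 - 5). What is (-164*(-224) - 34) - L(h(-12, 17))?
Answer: 36675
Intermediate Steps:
h(S, g) = -21 - 4*S (h(S, g) = 3 + (6 + S)*(1 - 5) = 3 + (6 + S)*(-4) = 3 + (-24 - 4*S) = -21 - 4*S)
(-164*(-224) - 34) - L(h(-12, 17)) = (-164*(-224) - 34) - (-21 - 4*(-12)) = (36736 - 34) - (-21 + 48) = 36702 - 1*27 = 36702 - 27 = 36675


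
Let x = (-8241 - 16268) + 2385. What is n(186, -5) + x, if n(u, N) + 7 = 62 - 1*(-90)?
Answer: -21979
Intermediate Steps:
n(u, N) = 145 (n(u, N) = -7 + (62 - 1*(-90)) = -7 + (62 + 90) = -7 + 152 = 145)
x = -22124 (x = -24509 + 2385 = -22124)
n(186, -5) + x = 145 - 22124 = -21979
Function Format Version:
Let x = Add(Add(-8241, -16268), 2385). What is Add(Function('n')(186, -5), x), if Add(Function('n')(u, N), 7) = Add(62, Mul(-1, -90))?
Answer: -21979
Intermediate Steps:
Function('n')(u, N) = 145 (Function('n')(u, N) = Add(-7, Add(62, Mul(-1, -90))) = Add(-7, Add(62, 90)) = Add(-7, 152) = 145)
x = -22124 (x = Add(-24509, 2385) = -22124)
Add(Function('n')(186, -5), x) = Add(145, -22124) = -21979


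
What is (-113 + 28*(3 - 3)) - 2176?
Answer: -2289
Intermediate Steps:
(-113 + 28*(3 - 3)) - 2176 = (-113 + 28*0) - 2176 = (-113 + 0) - 2176 = -113 - 2176 = -2289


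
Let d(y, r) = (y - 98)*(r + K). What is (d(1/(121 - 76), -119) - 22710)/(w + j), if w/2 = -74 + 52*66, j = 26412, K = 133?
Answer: -270919/372690 ≈ -0.72693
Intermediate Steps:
d(y, r) = (-98 + y)*(133 + r) (d(y, r) = (y - 98)*(r + 133) = (-98 + y)*(133 + r))
w = 6716 (w = 2*(-74 + 52*66) = 2*(-74 + 3432) = 2*3358 = 6716)
(d(1/(121 - 76), -119) - 22710)/(w + j) = ((-13034 - 98*(-119) + 133/(121 - 76) - 119/(121 - 76)) - 22710)/(6716 + 26412) = ((-13034 + 11662 + 133/45 - 119/45) - 22710)/33128 = ((-13034 + 11662 + 133*(1/45) - 119*1/45) - 22710)*(1/33128) = ((-13034 + 11662 + 133/45 - 119/45) - 22710)*(1/33128) = (-61726/45 - 22710)*(1/33128) = -1083676/45*1/33128 = -270919/372690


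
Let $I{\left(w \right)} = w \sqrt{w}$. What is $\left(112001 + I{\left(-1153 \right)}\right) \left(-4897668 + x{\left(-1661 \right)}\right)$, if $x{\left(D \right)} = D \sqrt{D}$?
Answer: $- \left(112001 - 1153 i \sqrt{1153}\right) \left(4897668 + 1661 i \sqrt{1661}\right) \approx -5.5119 \cdot 10^{11} + 1.8417 \cdot 10^{11} i$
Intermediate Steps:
$x{\left(D \right)} = D^{\frac{3}{2}}$
$I{\left(w \right)} = w^{\frac{3}{2}}$
$\left(112001 + I{\left(-1153 \right)}\right) \left(-4897668 + x{\left(-1661 \right)}\right) = \left(112001 + \left(-1153\right)^{\frac{3}{2}}\right) \left(-4897668 + \left(-1661\right)^{\frac{3}{2}}\right) = \left(112001 - 1153 i \sqrt{1153}\right) \left(-4897668 - 1661 i \sqrt{1661}\right) = \left(-4897668 - 1661 i \sqrt{1661}\right) \left(112001 - 1153 i \sqrt{1153}\right)$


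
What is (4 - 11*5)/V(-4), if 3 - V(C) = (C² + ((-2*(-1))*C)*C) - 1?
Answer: 51/44 ≈ 1.1591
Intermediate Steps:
V(C) = 4 - 3*C² (V(C) = 3 - ((C² + ((-2*(-1))*C)*C) - 1) = 3 - ((C² + (2*C)*C) - 1) = 3 - ((C² + 2*C²) - 1) = 3 - (3*C² - 1) = 3 - (-1 + 3*C²) = 3 + (1 - 3*C²) = 4 - 3*C²)
(4 - 11*5)/V(-4) = (4 - 11*5)/(4 - 3*(-4)²) = (4 - 55)/(4 - 3*16) = -51/(4 - 48) = -51/(-44) = -51*(-1/44) = 51/44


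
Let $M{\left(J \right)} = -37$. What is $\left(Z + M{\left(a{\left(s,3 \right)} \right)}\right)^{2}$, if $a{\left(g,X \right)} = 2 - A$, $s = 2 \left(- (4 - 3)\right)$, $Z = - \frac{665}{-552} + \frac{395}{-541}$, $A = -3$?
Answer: $\frac{118977024860281}{89181071424} \approx 1334.1$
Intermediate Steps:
$Z = \frac{141725}{298632}$ ($Z = \left(-665\right) \left(- \frac{1}{552}\right) + 395 \left(- \frac{1}{541}\right) = \frac{665}{552} - \frac{395}{541} = \frac{141725}{298632} \approx 0.47458$)
$s = -2$ ($s = 2 \left(\left(-1\right) 1\right) = 2 \left(-1\right) = -2$)
$a{\left(g,X \right)} = 5$ ($a{\left(g,X \right)} = 2 - -3 = 2 + 3 = 5$)
$\left(Z + M{\left(a{\left(s,3 \right)} \right)}\right)^{2} = \left(\frac{141725}{298632} - 37\right)^{2} = \left(- \frac{10907659}{298632}\right)^{2} = \frac{118977024860281}{89181071424}$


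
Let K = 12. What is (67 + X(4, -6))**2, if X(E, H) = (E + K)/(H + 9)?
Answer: 47089/9 ≈ 5232.1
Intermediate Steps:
X(E, H) = (12 + E)/(9 + H) (X(E, H) = (E + 12)/(H + 9) = (12 + E)/(9 + H))
(67 + X(4, -6))**2 = (67 + (12 + 4)/(9 - 6))**2 = (67 + 16/3)**2 = (217/3)**2 = 47089/9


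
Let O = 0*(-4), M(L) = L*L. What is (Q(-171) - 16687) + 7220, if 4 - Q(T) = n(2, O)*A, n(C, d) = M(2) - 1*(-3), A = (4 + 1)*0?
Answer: -9463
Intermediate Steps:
A = 0 (A = 5*0 = 0)
M(L) = L²
O = 0
n(C, d) = 7 (n(C, d) = 2² - 1*(-3) = 4 + 3 = 7)
Q(T) = 4 (Q(T) = 4 - 7*0 = 4 - 1*0 = 4 + 0 = 4)
(Q(-171) - 16687) + 7220 = (4 - 16687) + 7220 = -16683 + 7220 = -9463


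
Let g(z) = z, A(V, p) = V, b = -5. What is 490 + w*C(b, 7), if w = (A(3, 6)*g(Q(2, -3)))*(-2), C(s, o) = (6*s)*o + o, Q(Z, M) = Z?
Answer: 2926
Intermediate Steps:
C(s, o) = o + 6*o*s (C(s, o) = 6*o*s + o = o + 6*o*s)
w = -12 (w = (3*2)*(-2) = 6*(-2) = -12)
490 + w*C(b, 7) = 490 - 84*(1 + 6*(-5)) = 490 - 84*(1 - 30) = 490 - 84*(-29) = 490 - 12*(-203) = 490 + 2436 = 2926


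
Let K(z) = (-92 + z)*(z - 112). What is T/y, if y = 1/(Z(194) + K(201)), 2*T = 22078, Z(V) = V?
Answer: 109230905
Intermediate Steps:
K(z) = (-112 + z)*(-92 + z) (K(z) = (-92 + z)*(-112 + z) = (-112 + z)*(-92 + z))
T = 11039 (T = (1/2)*22078 = 11039)
y = 1/9895 (y = 1/(194 + (10304 + 201**2 - 204*201)) = 1/(194 + (10304 + 40401 - 41004)) = 1/(194 + 9701) = 1/9895 ≈ 0.00010106)
T/y = 11039/(1/9895) = 11039*9895 = 109230905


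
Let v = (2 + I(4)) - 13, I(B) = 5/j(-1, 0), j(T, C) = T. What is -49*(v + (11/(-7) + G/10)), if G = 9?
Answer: 8169/10 ≈ 816.90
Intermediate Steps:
I(B) = -5 (I(B) = 5/(-1) = 5*(-1) = -5)
v = -16 (v = (2 - 5) - 13 = -3 - 13 = -16)
-49*(v + (11/(-7) + G/10)) = -49*(-16 + (11/(-7) + 9/10)) = -49*(-16 + (11*(-⅐) + 9*(⅒))) = -49*(-16 + (-11/7 + 9/10)) = -49*(-16 - 47/70) = -49*(-1167/70) = 8169/10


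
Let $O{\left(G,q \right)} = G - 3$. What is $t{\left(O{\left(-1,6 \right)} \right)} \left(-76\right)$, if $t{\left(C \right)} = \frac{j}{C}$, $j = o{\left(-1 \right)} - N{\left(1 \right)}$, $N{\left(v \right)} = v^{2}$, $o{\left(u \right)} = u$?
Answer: $-38$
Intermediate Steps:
$O{\left(G,q \right)} = -3 + G$
$j = -2$ ($j = -1 - 1^{2} = -1 - 1 = -2$)
$t{\left(C \right)} = - \frac{2}{C}$
$t{\left(O{\left(-1,6 \right)} \right)} \left(-76\right) = - \frac{2}{-3 - 1} \left(-76\right) = - \frac{2}{-4} \left(-76\right) = \left(-2\right) \left(- \frac{1}{4}\right) \left(-76\right) = \frac{1}{2} \left(-76\right) = -38$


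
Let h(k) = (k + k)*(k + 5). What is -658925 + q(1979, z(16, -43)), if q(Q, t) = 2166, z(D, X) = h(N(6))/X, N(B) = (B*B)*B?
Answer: -656759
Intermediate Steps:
N(B) = B³ (N(B) = B²*B = B³)
h(k) = 2*k*(5 + k) (h(k) = (2*k)*(5 + k) = 2*k*(5 + k))
z(D, X) = 95472/X (z(D, X) = (2*6³*(5 + 6³))/X = (2*216*(5 + 216))/X = (2*216*221)/X = 95472/X)
-658925 + q(1979, z(16, -43)) = -658925 + 2166 = -656759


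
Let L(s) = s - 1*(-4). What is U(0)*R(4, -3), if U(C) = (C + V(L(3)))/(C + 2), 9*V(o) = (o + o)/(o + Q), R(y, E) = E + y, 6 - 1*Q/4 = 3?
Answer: 7/171 ≈ 0.040936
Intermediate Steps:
L(s) = 4 + s (L(s) = s + 4 = 4 + s)
Q = 12 (Q = 24 - 4*3 = 24 - 12 = 12)
V(o) = 2*o/(9*(12 + o)) (V(o) = ((o + o)/(o + 12))/9 = ((2*o)/(12 + o))/9 = (2*o/(12 + o))/9 = 2*o/(9*(12 + o)))
U(C) = (14/171 + C)/(2 + C) (U(C) = (C + 2*(4 + 3)/(9*(12 + (4 + 3))))/(C + 2) = (C + (2/9)*7/(12 + 7))/(2 + C) = (C + (2/9)*7/19)/(2 + C) = (C + (2/9)*7*(1/19))/(2 + C) = (C + 14/171)/(2 + C) = (14/171 + C)/(2 + C))
U(0)*R(4, -3) = ((14/171 + 0)/(2 + 0))*(-3 + 4) = ((14/171)/2)*1 = ((1/2)*(14/171))*1 = (7/171)*1 = 7/171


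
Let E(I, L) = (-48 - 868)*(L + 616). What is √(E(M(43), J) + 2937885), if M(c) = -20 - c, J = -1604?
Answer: √3842893 ≈ 1960.3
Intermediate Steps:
E(I, L) = -564256 - 916*L (E(I, L) = -916*(616 + L) = -564256 - 916*L)
√(E(M(43), J) + 2937885) = √((-564256 - 916*(-1604)) + 2937885) = √((-564256 + 1469264) + 2937885) = √(905008 + 2937885) = √3842893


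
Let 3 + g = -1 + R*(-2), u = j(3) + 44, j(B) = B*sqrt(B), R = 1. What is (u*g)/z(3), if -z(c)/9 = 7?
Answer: 88/21 + 2*sqrt(3)/7 ≈ 4.6853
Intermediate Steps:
j(B) = B**(3/2)
z(c) = -63 (z(c) = -9*7 = -63)
u = 44 + 3*sqrt(3) (u = 3**(3/2) + 44 = 3*sqrt(3) + 44 = 44 + 3*sqrt(3) ≈ 49.196)
g = -6 (g = -3 + (-1 + 1*(-2)) = -3 + (-1 - 2) = -3 - 3 = -6)
(u*g)/z(3) = ((44 + 3*sqrt(3))*(-6))/(-63) = (-264 - 18*sqrt(3))*(-1/63) = 88/21 + 2*sqrt(3)/7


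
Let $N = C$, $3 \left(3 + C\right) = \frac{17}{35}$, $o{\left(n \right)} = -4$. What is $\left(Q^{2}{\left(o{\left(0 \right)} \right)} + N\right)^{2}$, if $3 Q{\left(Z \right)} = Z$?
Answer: $\frac{111556}{99225} \approx 1.1243$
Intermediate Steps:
$Q{\left(Z \right)} = \frac{Z}{3}$
$C = - \frac{298}{105}$ ($C = -3 + \frac{17 \cdot \frac{1}{35}}{3} = -3 + \frac{1}{3} \cdot \frac{17}{35} = -3 + \frac{17}{105} = - \frac{298}{105} \approx -2.8381$)
$N = - \frac{298}{105} \approx -2.8381$
$\left(Q^{2}{\left(o{\left(0 \right)} \right)} + N\right)^{2} = \left(\left(\frac{1}{3} \left(-4\right)\right)^{2} - \frac{298}{105}\right)^{2} = \left(\left(- \frac{4}{3}\right)^{2} - \frac{298}{105}\right)^{2} = \left(\frac{16}{9} - \frac{298}{105}\right)^{2} = \left(- \frac{334}{315}\right)^{2} = \frac{111556}{99225}$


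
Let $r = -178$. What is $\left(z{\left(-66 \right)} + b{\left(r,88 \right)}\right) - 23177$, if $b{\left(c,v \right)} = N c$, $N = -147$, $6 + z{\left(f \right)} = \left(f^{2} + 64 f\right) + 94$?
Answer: $3209$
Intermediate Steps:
$z{\left(f \right)} = 88 + f^{2} + 64 f$ ($z{\left(f \right)} = -6 + \left(\left(f^{2} + 64 f\right) + 94\right) = -6 + \left(94 + f^{2} + 64 f\right) = 88 + f^{2} + 64 f$)
$b{\left(c,v \right)} = - 147 c$
$\left(z{\left(-66 \right)} + b{\left(r,88 \right)}\right) - 23177 = \left(\left(88 + \left(-66\right)^{2} + 64 \left(-66\right)\right) - -26166\right) - 23177 = \left(\left(88 + 4356 - 4224\right) + 26166\right) - 23177 = \left(220 + 26166\right) - 23177 = 26386 - 23177 = 3209$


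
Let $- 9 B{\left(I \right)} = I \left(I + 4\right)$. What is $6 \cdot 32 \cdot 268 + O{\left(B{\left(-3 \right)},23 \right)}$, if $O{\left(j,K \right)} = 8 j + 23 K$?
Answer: $\frac{155963}{3} \approx 51988.0$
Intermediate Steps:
$B{\left(I \right)} = - \frac{I \left(4 + I\right)}{9}$ ($B{\left(I \right)} = - \frac{I \left(I + 4\right)}{9} = - \frac{I \left(4 + I\right)}{9}$)
$6 \cdot 32 \cdot 268 + O{\left(B{\left(-3 \right)},23 \right)} = 6 \cdot 32 \cdot 268 + \left(8 \left(\left(- \frac{1}{9}\right) \left(-3\right) \left(4 - 3\right)\right) + 23 \cdot 23\right) = 192 \cdot 268 + \left(8 \left(\left(- \frac{1}{9}\right) \left(-3\right) 1\right) + 529\right) = 51456 + \left(8 \cdot \frac{1}{3} + 529\right) = 51456 + \left(\frac{8}{3} + 529\right) = 51456 + \frac{1595}{3} = \frac{155963}{3}$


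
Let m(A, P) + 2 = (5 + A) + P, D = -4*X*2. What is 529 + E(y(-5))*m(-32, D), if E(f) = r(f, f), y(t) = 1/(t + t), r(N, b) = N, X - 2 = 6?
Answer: 5383/10 ≈ 538.30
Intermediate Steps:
X = 8 (X = 2 + 6 = 8)
y(t) = 1/(2*t)
E(f) = f
D = -64 (D = -4*8*2 = -32*2 = -64)
m(A, P) = 3 + A + P (m(A, P) = -2 + ((5 + A) + P) = -2 + (5 + A + P) = 3 + A + P)
529 + E(y(-5))*m(-32, D) = 529 + ((½)/(-5))*(3 - 32 - 64) = 529 + ((½)*(-⅕))*(-93) = 529 - ⅒*(-93) = 529 + 93/10 = 5383/10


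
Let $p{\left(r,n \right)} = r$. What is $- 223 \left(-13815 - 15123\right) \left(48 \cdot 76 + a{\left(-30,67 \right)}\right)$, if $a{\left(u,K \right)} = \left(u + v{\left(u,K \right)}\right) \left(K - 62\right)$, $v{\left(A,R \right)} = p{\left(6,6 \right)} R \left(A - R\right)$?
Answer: $-1235602132128$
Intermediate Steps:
$v{\left(A,R \right)} = 6 R \left(A - R\right)$
$a{\left(u,K \right)} = \left(-62 + K\right) \left(u + 6 K \left(u - K\right)\right)$ ($a{\left(u,K \right)} = \left(u + 6 K \left(u - K\right)\right) \left(K - 62\right) = \left(u + 6 K \left(u - K\right)\right) \left(-62 + K\right) = \left(-62 + K\right) \left(u + 6 K \left(u - K\right)\right)$)
$- 223 \left(-13815 - 15123\right) \left(48 \cdot 76 + a{\left(-30,67 \right)}\right) = - 223 \left(-13815 - 15123\right) \left(48 \cdot 76 + \left(\left(-62\right) \left(-30\right) + 67 \left(-30\right) + 6 \cdot 67^{2} \left(-30 - 67\right) + 372 \cdot 67 \left(67 - -30\right)\right)\right) = - 223 \left(- 28938 \left(3648 + \left(1860 - 2010 + 6 \cdot 4489 \left(-30 - 67\right) + 372 \cdot 67 \left(67 + 30\right)\right)\right)\right) = - 223 \left(- 28938 \left(3648 + \left(1860 - 2010 + 6 \cdot 4489 \left(-97\right) + 372 \cdot 67 \cdot 97\right)\right)\right) = - 223 \left(- 28938 \left(3648 + \left(1860 - 2010 - 2612598 + 2417628\right)\right)\right) = - 223 \left(- 28938 \left(3648 - 195120\right)\right) = - 223 \left(\left(-28938\right) \left(-191472\right)\right) = \left(-223\right) 5540816736 = -1235602132128$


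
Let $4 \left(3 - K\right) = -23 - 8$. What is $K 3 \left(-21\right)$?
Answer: $- \frac{2709}{4} \approx -677.25$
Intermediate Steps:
$K = \frac{43}{4}$ ($K = 3 - \frac{-23 - 8}{4} = 3 - - \frac{31}{4} = 3 + \frac{31}{4} = \frac{43}{4} \approx 10.75$)
$K 3 \left(-21\right) = \frac{43}{4} \cdot 3 \left(-21\right) = \frac{129}{4} \left(-21\right) = - \frac{2709}{4}$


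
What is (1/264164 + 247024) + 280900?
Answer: 139458515537/264164 ≈ 5.2792e+5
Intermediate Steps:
(1/264164 + 247024) + 280900 = 65254847937/264164 + 280900 = 139458515537/264164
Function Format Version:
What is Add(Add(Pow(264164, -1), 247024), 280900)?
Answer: Rational(139458515537, 264164) ≈ 5.2792e+5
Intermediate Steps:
Add(Add(Pow(264164, -1), 247024), 280900) = Add(Add(Rational(1, 264164), 247024), 280900) = Add(Rational(65254847937, 264164), 280900) = Rational(139458515537, 264164)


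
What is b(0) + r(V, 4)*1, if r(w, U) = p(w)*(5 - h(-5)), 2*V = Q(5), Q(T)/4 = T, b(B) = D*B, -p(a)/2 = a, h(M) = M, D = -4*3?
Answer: -200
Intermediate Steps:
D = -12
p(a) = -2*a
b(B) = -12*B
Q(T) = 4*T
V = 10 (V = (4*5)/2 = (½)*20 = 10)
r(w, U) = -20*w (r(w, U) = (-2*w)*(5 - 1*(-5)) = (-2*w)*(5 + 5) = -2*w*10 = -20*w)
b(0) + r(V, 4)*1 = -12*0 - 20*10*1 = 0 - 200*1 = 0 - 200 = -200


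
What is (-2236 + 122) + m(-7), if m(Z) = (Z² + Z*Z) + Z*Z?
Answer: -1967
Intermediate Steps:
m(Z) = 3*Z² (m(Z) = (Z² + Z²) + Z² = 2*Z² + Z² = 3*Z²)
(-2236 + 122) + m(-7) = (-2236 + 122) + 3*(-7)² = -2114 + 3*49 = -2114 + 147 = -1967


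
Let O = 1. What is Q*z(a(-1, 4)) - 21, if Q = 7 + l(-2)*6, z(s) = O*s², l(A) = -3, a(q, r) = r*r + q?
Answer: -2496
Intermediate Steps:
a(q, r) = q + r² (a(q, r) = r² + q = q + r²)
z(s) = s² (z(s) = 1*s² = s²)
Q = -11 (Q = 7 - 3*6 = 7 - 18 = -11)
Q*z(a(-1, 4)) - 21 = -11*(-1 + 4²)² - 21 = -11*(-1 + 16)² - 21 = -11*15² - 21 = -11*225 - 21 = -2475 - 21 = -2496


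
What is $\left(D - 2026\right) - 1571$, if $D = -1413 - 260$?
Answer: $-5270$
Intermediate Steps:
$D = -1673$ ($D = -1413 - 260 = -1673$)
$\left(D - 2026\right) - 1571 = \left(-1673 - 2026\right) - 1571 = -3699 - 1571 = -5270$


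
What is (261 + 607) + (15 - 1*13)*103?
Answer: 1074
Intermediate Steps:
(261 + 607) + (15 - 1*13)*103 = 868 + (15 - 13)*103 = 868 + 2*103 = 868 + 206 = 1074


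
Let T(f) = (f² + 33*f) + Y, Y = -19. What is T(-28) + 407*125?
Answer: 50716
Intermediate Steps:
T(f) = -19 + f² + 33*f (T(f) = (f² + 33*f) - 19 = -19 + f² + 33*f)
T(-28) + 407*125 = (-19 + (-28)² + 33*(-28)) + 407*125 = (-19 + 784 - 924) + 50875 = -159 + 50875 = 50716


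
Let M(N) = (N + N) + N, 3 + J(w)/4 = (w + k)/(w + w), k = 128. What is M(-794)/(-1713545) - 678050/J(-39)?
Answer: 22656449920761/553475035 ≈ 40935.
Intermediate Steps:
J(w) = -12 + 2*(128 + w)/w (J(w) = -12 + 4*((w + 128)/(w + w)) = -12 + 4*((128 + w)/((2*w))) = -12 + 4*((128 + w)*(1/(2*w))) = -12 + 4*((128 + w)/(2*w)) = -12 + 2*(128 + w)/w)
M(N) = 3*N (M(N) = 2*N + N = 3*N)
M(-794)/(-1713545) - 678050/J(-39) = (3*(-794))/(-1713545) - 678050/(-10 + 256/(-39)) = -2382*(-1/1713545) - 678050/(-10 + 256*(-1/39)) = 2382/1713545 - 678050/(-10 - 256/39) = 2382/1713545 - 678050/(-646/39) = 2382/1713545 - 678050*(-39/646) = 2382/1713545 + 13221975/323 = 22656449920761/553475035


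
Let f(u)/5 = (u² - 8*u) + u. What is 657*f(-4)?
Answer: 144540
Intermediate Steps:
f(u) = -35*u + 5*u² (f(u) = 5*((u² - 8*u) + u) = 5*(u² - 7*u) = -35*u + 5*u²)
657*f(-4) = 657*(5*(-4)*(-7 - 4)) = 657*(5*(-4)*(-11)) = 657*220 = 144540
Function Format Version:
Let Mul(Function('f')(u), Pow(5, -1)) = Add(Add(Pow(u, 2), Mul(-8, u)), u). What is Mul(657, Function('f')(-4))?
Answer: 144540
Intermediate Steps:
Function('f')(u) = Add(Mul(-35, u), Mul(5, Pow(u, 2))) (Function('f')(u) = Mul(5, Add(Add(Pow(u, 2), Mul(-8, u)), u)) = Mul(5, Add(Pow(u, 2), Mul(-7, u))) = Add(Mul(-35, u), Mul(5, Pow(u, 2))))
Mul(657, Function('f')(-4)) = Mul(657, Mul(5, -4, Add(-7, -4))) = Mul(657, Mul(5, -4, -11)) = Mul(657, 220) = 144540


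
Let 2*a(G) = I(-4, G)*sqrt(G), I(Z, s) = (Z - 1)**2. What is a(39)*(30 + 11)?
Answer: 1025*sqrt(39)/2 ≈ 3200.6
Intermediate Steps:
I(Z, s) = (-1 + Z)**2
a(G) = 25*sqrt(G)/2 (a(G) = ((-1 - 4)**2*sqrt(G))/2 = ((-5)**2*sqrt(G))/2 = (25*sqrt(G))/2 = 25*sqrt(G)/2)
a(39)*(30 + 11) = (25*sqrt(39)/2)*(30 + 11) = (25*sqrt(39)/2)*41 = 1025*sqrt(39)/2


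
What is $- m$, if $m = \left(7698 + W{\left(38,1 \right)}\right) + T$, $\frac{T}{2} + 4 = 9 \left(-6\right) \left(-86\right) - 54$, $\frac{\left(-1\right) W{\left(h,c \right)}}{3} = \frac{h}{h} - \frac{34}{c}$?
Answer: $-16969$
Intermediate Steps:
$W{\left(h,c \right)} = -3 + \frac{102}{c}$ ($W{\left(h,c \right)} = - 3 \left(\frac{h}{h} - \frac{34}{c}\right) = - 3 \left(1 - \frac{34}{c}\right) = -3 + \frac{102}{c}$)
$T = 9172$ ($T = -8 + 2 \left(9 \left(-6\right) \left(-86\right) - 54\right) = -8 + 2 \left(\left(-54\right) \left(-86\right) - 54\right) = -8 + 2 \left(4644 - 54\right) = -8 + 2 \cdot 4590 = -8 + 9180 = 9172$)
$m = 16969$ ($m = \left(7698 - \left(3 - \frac{102}{1}\right)\right) + 9172 = \left(7698 + \left(-3 + 102 \cdot 1\right)\right) + 9172 = \left(7698 + \left(-3 + 102\right)\right) + 9172 = \left(7698 + 99\right) + 9172 = 7797 + 9172 = 16969$)
$- m = \left(-1\right) 16969 = -16969$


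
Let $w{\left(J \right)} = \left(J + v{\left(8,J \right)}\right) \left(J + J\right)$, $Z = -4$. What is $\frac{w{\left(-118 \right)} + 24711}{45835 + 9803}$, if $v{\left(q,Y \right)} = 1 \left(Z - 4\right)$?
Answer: $\frac{18149}{18546} \approx 0.97859$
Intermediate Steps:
$v{\left(q,Y \right)} = -8$ ($v{\left(q,Y \right)} = 1 \left(-4 - 4\right) = 1 \left(-8\right) = -8$)
$w{\left(J \right)} = 2 J \left(-8 + J\right)$ ($w{\left(J \right)} = \left(J - 8\right) \left(J + J\right) = \left(-8 + J\right) 2 J = 2 J \left(-8 + J\right)$)
$\frac{w{\left(-118 \right)} + 24711}{45835 + 9803} = \frac{2 \left(-118\right) \left(-8 - 118\right) + 24711}{45835 + 9803} = \frac{2 \left(-118\right) \left(-126\right) + 24711}{55638} = \left(29736 + 24711\right) \frac{1}{55638} = 54447 \cdot \frac{1}{55638} = \frac{18149}{18546}$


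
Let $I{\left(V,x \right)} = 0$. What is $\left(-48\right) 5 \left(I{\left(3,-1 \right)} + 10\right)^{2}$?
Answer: $-24000$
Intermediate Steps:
$\left(-48\right) 5 \left(I{\left(3,-1 \right)} + 10\right)^{2} = \left(-48\right) 5 \left(0 + 10\right)^{2} = - 240 \cdot 10^{2} = \left(-240\right) 100 = -24000$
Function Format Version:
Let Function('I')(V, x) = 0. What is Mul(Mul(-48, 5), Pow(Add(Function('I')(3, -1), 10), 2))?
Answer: -24000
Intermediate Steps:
Mul(Mul(-48, 5), Pow(Add(Function('I')(3, -1), 10), 2)) = Mul(Mul(-48, 5), Pow(Add(0, 10), 2)) = Mul(-240, Pow(10, 2)) = Mul(-240, 100) = -24000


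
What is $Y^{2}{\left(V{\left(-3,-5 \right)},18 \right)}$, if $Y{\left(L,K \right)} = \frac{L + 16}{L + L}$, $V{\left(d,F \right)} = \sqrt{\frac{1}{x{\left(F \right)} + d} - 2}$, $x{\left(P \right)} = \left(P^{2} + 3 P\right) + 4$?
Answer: $- \frac{\left(176 + i \sqrt{231}\right)^{2}}{924} \approx -33.274 - 5.79 i$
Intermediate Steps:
$x{\left(P \right)} = 4 + P^{2} + 3 P$
$V{\left(d,F \right)} = \sqrt{-2 + \frac{1}{4 + d + F^{2} + 3 F}}$ ($V{\left(d,F \right)} = \sqrt{\frac{1}{\left(4 + F^{2} + 3 F\right) + d} - 2} = \sqrt{\frac{1}{4 + d + F^{2} + 3 F} - 2} = \sqrt{-2 + \frac{1}{4 + d + F^{2} + 3 F}}$)
$Y{\left(L,K \right)} = \frac{16 + L}{2 L}$
$Y^{2}{\left(V{\left(-3,-5 \right)},18 \right)} = \left(\frac{16 + \sqrt{\frac{-7 - -30 - -6 - 2 \left(-5\right)^{2}}{4 - 3 + \left(-5\right)^{2} + 3 \left(-5\right)}}}{2 \sqrt{\frac{-7 - -30 - -6 - 2 \left(-5\right)^{2}}{4 - 3 + \left(-5\right)^{2} + 3 \left(-5\right)}}}\right)^{2} = \left(\frac{16 + \sqrt{\frac{-7 + 30 + 6 - 50}{4 - 3 + 25 - 15}}}{2 \sqrt{\frac{-7 + 30 + 6 - 50}{4 - 3 + 25 - 15}}}\right)^{2} = \left(\frac{16 + \sqrt{\frac{-7 + 30 + 6 - 50}{11}}}{2 \sqrt{\frac{-7 + 30 + 6 - 50}{11}}}\right)^{2} = \left(\frac{16 + \sqrt{\frac{1}{11} \left(-21\right)}}{2 \sqrt{\frac{1}{11} \left(-21\right)}}\right)^{2} = \left(\frac{16 + \sqrt{- \frac{21}{11}}}{2 \sqrt{- \frac{21}{11}}}\right)^{2} = \left(\frac{16 + \frac{i \sqrt{231}}{11}}{2 \frac{i \sqrt{231}}{11}}\right)^{2} = \left(\frac{- \frac{i \sqrt{231}}{21} \left(16 + \frac{i \sqrt{231}}{11}\right)}{2}\right)^{2} = \left(- \frac{i \sqrt{231} \left(16 + \frac{i \sqrt{231}}{11}\right)}{42}\right)^{2} = - \frac{11 \left(16 + \frac{i \sqrt{231}}{11}\right)^{2}}{84}$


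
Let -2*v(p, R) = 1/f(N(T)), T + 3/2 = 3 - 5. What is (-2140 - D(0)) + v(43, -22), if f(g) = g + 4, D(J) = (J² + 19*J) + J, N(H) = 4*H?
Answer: -42799/20 ≈ -2139.9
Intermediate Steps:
T = -7/2 (T = -3/2 + (3 - 5) = -3/2 - 2 = -7/2 ≈ -3.5000)
D(J) = J² + 20*J
f(g) = 4 + g
v(p, R) = 1/20 (v(p, R) = -1/(2*(4 + 4*(-7/2))) = -1/(2*(4 - 14)) = -½/(-10) = -½*(-⅒) = 1/20)
(-2140 - D(0)) + v(43, -22) = (-2140 - 0*(20 + 0)) + 1/20 = (-2140 - 0*20) + 1/20 = (-2140 - 1*0) + 1/20 = (-2140 + 0) + 1/20 = -2140 + 1/20 = -42799/20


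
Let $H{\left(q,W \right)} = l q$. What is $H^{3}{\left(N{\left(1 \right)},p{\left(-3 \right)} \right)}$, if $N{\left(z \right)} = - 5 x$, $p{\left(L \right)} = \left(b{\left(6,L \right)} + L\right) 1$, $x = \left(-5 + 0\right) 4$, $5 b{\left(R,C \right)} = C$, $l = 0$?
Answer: $0$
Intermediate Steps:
$b{\left(R,C \right)} = \frac{C}{5}$
$x = -20$ ($x = \left(-5\right) 4 = -20$)
$p{\left(L \right)} = \frac{6 L}{5}$ ($p{\left(L \right)} = \left(\frac{L}{5} + L\right) 1 = \frac{6 L}{5} \cdot 1 = \frac{6 L}{5}$)
$N{\left(z \right)} = 100$ ($N{\left(z \right)} = \left(-5\right) \left(-20\right) = 100$)
$H{\left(q,W \right)} = 0$ ($H{\left(q,W \right)} = 0 q = 0$)
$H^{3}{\left(N{\left(1 \right)},p{\left(-3 \right)} \right)} = 0^{3} = 0$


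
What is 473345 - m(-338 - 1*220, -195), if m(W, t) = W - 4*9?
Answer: 473939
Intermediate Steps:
m(W, t) = -36 + W (m(W, t) = W - 36 = -36 + W)
473345 - m(-338 - 1*220, -195) = 473345 - (-36 + (-338 - 1*220)) = 473345 - (-36 + (-338 - 220)) = 473345 - (-36 - 558) = 473345 - 1*(-594) = 473345 + 594 = 473939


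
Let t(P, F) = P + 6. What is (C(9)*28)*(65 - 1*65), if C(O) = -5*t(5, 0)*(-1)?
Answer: 0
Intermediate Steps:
t(P, F) = 6 + P
C(O) = 55 (C(O) = -5*(6 + 5)*(-1) = -5*11*(-1) = -55*(-1) = 55)
(C(9)*28)*(65 - 1*65) = (55*28)*(65 - 1*65) = 1540*(65 - 65) = 1540*0 = 0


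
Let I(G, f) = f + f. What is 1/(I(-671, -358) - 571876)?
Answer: -1/572592 ≈ -1.7464e-6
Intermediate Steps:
I(G, f) = 2*f
1/(I(-671, -358) - 571876) = 1/(2*(-358) - 571876) = 1/(-716 - 571876) = 1/(-572592) = -1/572592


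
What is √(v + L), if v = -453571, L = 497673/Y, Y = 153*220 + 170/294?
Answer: 4*I*√694047115275945595/4948105 ≈ 673.47*I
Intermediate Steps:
Y = 4948105/147 (Y = 33660 + 170*(1/294) = 33660 + 85/147 = 4948105/147 ≈ 33661.)
L = 73157931/4948105 (L = 497673/(4948105/147) = 497673*(147/4948105) = 73157931/4948105 ≈ 14.785)
√(v + L) = √(-453571 + 73157931/4948105) = √(-2244243775024/4948105) = 4*I*√694047115275945595/4948105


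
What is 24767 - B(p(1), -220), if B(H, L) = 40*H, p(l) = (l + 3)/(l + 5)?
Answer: 74221/3 ≈ 24740.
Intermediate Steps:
p(l) = (3 + l)/(5 + l)
24767 - B(p(1), -220) = 24767 - 40*(3 + 1)/(5 + 1) = 24767 - 40*4/6 = 24767 - 40*(⅙)*4 = 24767 - 40*2/3 = 24767 - 1*80/3 = 24767 - 80/3 = 74221/3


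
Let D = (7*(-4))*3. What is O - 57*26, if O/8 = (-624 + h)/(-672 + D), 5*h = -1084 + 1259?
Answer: -278920/189 ≈ -1475.8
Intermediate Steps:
D = -84 (D = -28*3 = -84)
h = 35 (h = (-1084 + 1259)/5 = (⅕)*175 = 35)
O = 1178/189 (O = 8*((-624 + 35)/(-672 - 84)) = 8*(-589/(-756)) = 8*(-589*(-1/756)) = 8*(589/756) = 1178/189 ≈ 6.2328)
O - 57*26 = 1178/189 - 57*26 = 1178/189 - 1*1482 = 1178/189 - 1482 = -278920/189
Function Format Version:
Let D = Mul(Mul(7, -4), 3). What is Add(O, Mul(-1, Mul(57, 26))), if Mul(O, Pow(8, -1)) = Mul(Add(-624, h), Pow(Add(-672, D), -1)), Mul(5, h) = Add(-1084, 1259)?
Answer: Rational(-278920, 189) ≈ -1475.8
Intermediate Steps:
D = -84 (D = Mul(-28, 3) = -84)
h = 35 (h = Mul(Rational(1, 5), Add(-1084, 1259)) = Mul(Rational(1, 5), 175) = 35)
O = Rational(1178, 189) (O = Mul(8, Mul(Add(-624, 35), Pow(Add(-672, -84), -1))) = Mul(8, Mul(-589, Pow(-756, -1))) = Mul(8, Mul(-589, Rational(-1, 756))) = Mul(8, Rational(589, 756)) = Rational(1178, 189) ≈ 6.2328)
Add(O, Mul(-1, Mul(57, 26))) = Add(Rational(1178, 189), Mul(-1, Mul(57, 26))) = Add(Rational(1178, 189), Mul(-1, 1482)) = Add(Rational(1178, 189), -1482) = Rational(-278920, 189)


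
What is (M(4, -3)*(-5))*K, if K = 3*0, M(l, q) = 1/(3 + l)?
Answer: 0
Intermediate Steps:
K = 0
(M(4, -3)*(-5))*K = (-5/(3 + 4))*0 = (-5/7)*0 = ((1/7)*(-5))*0 = -5/7*0 = 0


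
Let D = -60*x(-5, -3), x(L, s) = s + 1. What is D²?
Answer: 14400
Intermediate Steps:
x(L, s) = 1 + s
D = 120 (D = -60*(1 - 3) = -60*(-2) = 120)
D² = 120² = 14400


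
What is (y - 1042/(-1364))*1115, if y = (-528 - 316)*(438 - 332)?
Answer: -68030528605/682 ≈ -9.9752e+7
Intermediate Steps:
y = -89464 (y = -844*106 = -89464)
(y - 1042/(-1364))*1115 = (-89464 - 1042/(-1364))*1115 = (-89464 - 1042*(-1/1364))*1115 = (-89464 + 521/682)*1115 = -61013927/682*1115 = -68030528605/682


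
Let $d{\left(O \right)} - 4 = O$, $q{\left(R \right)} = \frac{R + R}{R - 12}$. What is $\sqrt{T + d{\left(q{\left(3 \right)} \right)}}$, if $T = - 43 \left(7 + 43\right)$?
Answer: $\frac{2 i \sqrt{4830}}{3} \approx 46.332 i$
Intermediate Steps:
$q{\left(R \right)} = \frac{2 R}{-12 + R}$
$d{\left(O \right)} = 4 + O$
$T = -2150$ ($T = \left(-43\right) 50 = -2150$)
$\sqrt{T + d{\left(q{\left(3 \right)} \right)}} = \sqrt{-2150 + \left(4 + 2 \cdot 3 \frac{1}{-12 + 3}\right)} = \sqrt{-2150 + \left(4 + 2 \cdot 3 \frac{1}{-9}\right)} = \sqrt{-2150 + \left(4 + 2 \cdot 3 \left(- \frac{1}{9}\right)\right)} = \sqrt{-2150 + \left(4 - \frac{2}{3}\right)} = \sqrt{-2150 + \frac{10}{3}} = \sqrt{- \frac{6440}{3}} = \frac{2 i \sqrt{4830}}{3}$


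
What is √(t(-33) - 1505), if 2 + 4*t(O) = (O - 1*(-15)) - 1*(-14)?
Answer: I*√6026/2 ≈ 38.814*I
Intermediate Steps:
t(O) = 27/4 + O/4 (t(O) = -½ + ((O - 1*(-15)) - 1*(-14))/4 = -½ + ((O + 15) + 14)/4 = -½ + ((15 + O) + 14)/4 = -½ + (29 + O)/4 = -½ + (29/4 + O/4) = 27/4 + O/4)
√(t(-33) - 1505) = √((27/4 + (¼)*(-33)) - 1505) = √((27/4 - 33/4) - 1505) = √(-3/2 - 1505) = √(-3013/2) = I*√6026/2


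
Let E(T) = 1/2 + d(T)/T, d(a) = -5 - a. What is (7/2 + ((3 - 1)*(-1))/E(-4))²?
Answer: 25/36 ≈ 0.69444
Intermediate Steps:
E(T) = ½ + (-5 - T)/T (E(T) = 1/2 + (-5 - T)/T = 1*(½) + (-5 - T)/T = ½ + (-5 - T)/T)
(7/2 + ((3 - 1)*(-1))/E(-4))² = (7/2 + ((3 - 1)*(-1))/(((½)*(-10 - 1*(-4))/(-4))))² = (7*(½) + (2*(-1))/(((½)*(-¼)*(-10 + 4))))² = (7/2 - 2/((½)*(-¼)*(-6)))² = (7/2 - 2/¾)² = (7/2 - 2*4/3)² = (7/2 - 8/3)² = (⅚)² = 25/36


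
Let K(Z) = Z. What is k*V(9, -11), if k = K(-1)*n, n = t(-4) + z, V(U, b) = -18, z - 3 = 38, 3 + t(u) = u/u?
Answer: 702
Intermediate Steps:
t(u) = -2 (t(u) = -3 + u/u = -3 + 1 = -2)
z = 41 (z = 3 + 38 = 41)
n = 39 (n = -2 + 41 = 39)
k = -39 (k = -1*39 = -39)
k*V(9, -11) = -39*(-18) = 702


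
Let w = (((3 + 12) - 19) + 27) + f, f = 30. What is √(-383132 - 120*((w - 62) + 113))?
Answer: 2*I*√98903 ≈ 628.98*I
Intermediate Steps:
w = 53 (w = (((3 + 12) - 19) + 27) + 30 = ((15 - 19) + 27) + 30 = (-4 + 27) + 30 = 23 + 30 = 53)
√(-383132 - 120*((w - 62) + 113)) = √(-383132 - 120*((53 - 62) + 113)) = √(-383132 - 120*(-9 + 113)) = √(-383132 - 120*104) = √(-383132 - 12480) = √(-395612) = 2*I*√98903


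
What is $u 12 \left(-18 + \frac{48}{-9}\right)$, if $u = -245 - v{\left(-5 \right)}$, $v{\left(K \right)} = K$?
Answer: $67200$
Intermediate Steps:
$u = -240$ ($u = -245 - -5 = -245 + 5 = -240$)
$u 12 \left(-18 + \frac{48}{-9}\right) = - 240 \cdot 12 \left(-18 + \frac{48}{-9}\right) = - 240 \cdot 12 \left(-18 + 48 \left(- \frac{1}{9}\right)\right) = - 240 \cdot 12 \left(-18 - \frac{16}{3}\right) = - 240 \cdot 12 \left(- \frac{70}{3}\right) = \left(-240\right) \left(-280\right) = 67200$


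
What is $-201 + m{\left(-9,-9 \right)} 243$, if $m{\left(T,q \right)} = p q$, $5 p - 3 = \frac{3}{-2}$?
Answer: $- \frac{8571}{10} \approx -857.1$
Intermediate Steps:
$p = \frac{3}{10}$ ($p = \frac{3}{5} + \frac{3 \frac{1}{-2}}{5} = \frac{3}{5} + \frac{3 \left(- \frac{1}{2}\right)}{5} = \frac{3}{5} + \frac{1}{5} \left(- \frac{3}{2}\right) = \frac{3}{5} - \frac{3}{10} = \frac{3}{10} \approx 0.3$)
$m{\left(T,q \right)} = \frac{3 q}{10}$
$-201 + m{\left(-9,-9 \right)} 243 = -201 + \frac{3}{10} \left(-9\right) 243 = -201 - \frac{6561}{10} = - \frac{8571}{10}$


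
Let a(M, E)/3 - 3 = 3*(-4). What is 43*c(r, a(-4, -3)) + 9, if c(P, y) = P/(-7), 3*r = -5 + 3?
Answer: 275/21 ≈ 13.095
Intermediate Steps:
r = -⅔ (r = (-5 + 3)/3 = (⅓)*(-2) = -⅔ ≈ -0.66667)
a(M, E) = -27 (a(M, E) = 9 + 3*(3*(-4)) = 9 + 3*(-12) = 9 - 36 = -27)
c(P, y) = -P/7 (c(P, y) = P*(-⅐) = -P/7)
43*c(r, a(-4, -3)) + 9 = 43*(-⅐*(-⅔)) + 9 = 43*(2/21) + 9 = 86/21 + 9 = 275/21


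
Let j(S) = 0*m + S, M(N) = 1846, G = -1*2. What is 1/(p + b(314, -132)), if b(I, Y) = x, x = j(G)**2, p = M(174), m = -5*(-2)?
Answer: 1/1850 ≈ 0.00054054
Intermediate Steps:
G = -2
m = 10
j(S) = S (j(S) = 0*10 + S = 0 + S = S)
p = 1846
x = 4 (x = (-2)**2 = 4)
b(I, Y) = 4
1/(p + b(314, -132)) = 1/(1846 + 4) = 1/1850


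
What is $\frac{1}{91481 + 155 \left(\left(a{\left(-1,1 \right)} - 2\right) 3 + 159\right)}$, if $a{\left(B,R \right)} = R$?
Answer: $\frac{1}{115661} \approx 8.646 \cdot 10^{-6}$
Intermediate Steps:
$\frac{1}{91481 + 155 \left(\left(a{\left(-1,1 \right)} - 2\right) 3 + 159\right)} = \frac{1}{91481 + 155 \left(\left(1 - 2\right) 3 + 159\right)} = \frac{1}{91481 + 155 \left(\left(-1\right) 3 + 159\right)} = \frac{1}{91481 + 155 \left(-3 + 159\right)} = \frac{1}{91481 + 155 \cdot 156} = \frac{1}{91481 + 24180} = \frac{1}{115661}$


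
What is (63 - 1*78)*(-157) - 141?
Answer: 2214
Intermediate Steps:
(63 - 1*78)*(-157) - 141 = (63 - 78)*(-157) - 141 = -15*(-157) - 141 = 2355 - 141 = 2214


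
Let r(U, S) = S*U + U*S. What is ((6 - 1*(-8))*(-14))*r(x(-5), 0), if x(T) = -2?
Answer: 0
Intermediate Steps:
r(U, S) = 2*S*U (r(U, S) = S*U + S*U = 2*S*U)
((6 - 1*(-8))*(-14))*r(x(-5), 0) = ((6 - 1*(-8))*(-14))*(2*0*(-2)) = ((6 + 8)*(-14))*0 = (14*(-14))*0 = -196*0 = 0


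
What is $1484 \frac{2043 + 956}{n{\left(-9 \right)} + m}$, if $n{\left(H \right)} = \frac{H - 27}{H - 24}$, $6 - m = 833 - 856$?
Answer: $\frac{48955676}{331} \approx 1.479 \cdot 10^{5}$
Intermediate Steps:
$m = 29$ ($m = 6 - \left(833 - 856\right) = 6 - -23 = 6 + 23 = 29$)
$n{\left(H \right)} = \frac{-27 + H}{-24 + H}$
$1484 \frac{2043 + 956}{n{\left(-9 \right)} + m} = 1484 \frac{2043 + 956}{\frac{-27 - 9}{-24 - 9} + 29} = 1484 \frac{2999}{\frac{1}{-33} \left(-36\right) + 29} = 1484 \frac{2999}{\left(- \frac{1}{33}\right) \left(-36\right) + 29} = 1484 \frac{2999}{\frac{12}{11} + 29} = 1484 \frac{2999}{\frac{331}{11}} = 1484 \cdot 2999 \cdot \frac{11}{331} = 1484 \cdot \frac{32989}{331} = \frac{48955676}{331}$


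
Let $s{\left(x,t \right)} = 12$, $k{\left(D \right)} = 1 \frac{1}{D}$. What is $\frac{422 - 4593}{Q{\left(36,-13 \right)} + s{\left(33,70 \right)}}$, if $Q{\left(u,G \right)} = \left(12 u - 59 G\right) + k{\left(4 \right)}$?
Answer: $- \frac{16684}{4845} \approx -3.4436$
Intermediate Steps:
$k{\left(D \right)} = \frac{1}{D}$
$Q{\left(u,G \right)} = \frac{1}{4} - 59 G + 12 u$ ($Q{\left(u,G \right)} = \left(12 u - 59 G\right) + \frac{1}{4} = \left(- 59 G + 12 u\right) + \frac{1}{4} = \frac{1}{4} - 59 G + 12 u$)
$\frac{422 - 4593}{Q{\left(36,-13 \right)} + s{\left(33,70 \right)}} = \frac{422 - 4593}{\left(\frac{1}{4} - -767 + 12 \cdot 36\right) + 12} = - \frac{4171}{\left(\frac{1}{4} + 767 + 432\right) + 12} = - \frac{4171}{\frac{4797}{4} + 12} = - \frac{4171}{\frac{4845}{4}} = \left(-4171\right) \frac{4}{4845} = - \frac{16684}{4845}$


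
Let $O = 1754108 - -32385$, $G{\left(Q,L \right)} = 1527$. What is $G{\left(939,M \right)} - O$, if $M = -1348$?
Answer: $-1784966$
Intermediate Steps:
$O = 1786493$ ($O = 1754108 + 32385 = 1786493$)
$G{\left(939,M \right)} - O = 1527 - 1786493 = -1784966$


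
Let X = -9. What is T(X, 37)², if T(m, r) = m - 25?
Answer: 1156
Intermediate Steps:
T(m, r) = -25 + m
T(X, 37)² = (-25 - 9)² = (-34)² = 1156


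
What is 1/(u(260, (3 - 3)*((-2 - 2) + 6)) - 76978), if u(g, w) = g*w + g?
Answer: -1/76718 ≈ -1.3035e-5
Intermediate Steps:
u(g, w) = g + g*w
1/(u(260, (3 - 3)*((-2 - 2) + 6)) - 76978) = 1/(260*(1 + (3 - 3)*((-2 - 2) + 6)) - 76978) = 1/(260*(1 + 0*(-4 + 6)) - 76978) = 1/(260*(1 + 0*2) - 76978) = 1/(260*(1 + 0) - 76978) = 1/(260*1 - 76978) = 1/(260 - 76978) = 1/(-76718) = -1/76718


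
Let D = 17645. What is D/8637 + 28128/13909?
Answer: 488365841/120132033 ≈ 4.0652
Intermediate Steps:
D/8637 + 28128/13909 = 17645/8637 + 28128/13909 = 488365841/120132033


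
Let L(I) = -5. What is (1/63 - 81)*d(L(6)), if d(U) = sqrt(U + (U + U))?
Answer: -5102*I*sqrt(15)/63 ≈ -313.65*I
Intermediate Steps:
d(U) = sqrt(3)*sqrt(U) (d(U) = sqrt(U + 2*U) = sqrt(3*U) = sqrt(3)*sqrt(U))
(1/63 - 81)*d(L(6)) = (1/63 - 81)*(sqrt(3)*sqrt(-5)) = (1/63 - 81)*(sqrt(3)*(I*sqrt(5))) = -5102*I*sqrt(15)/63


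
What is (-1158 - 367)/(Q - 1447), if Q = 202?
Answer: 305/249 ≈ 1.2249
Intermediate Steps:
(-1158 - 367)/(Q - 1447) = (-1158 - 367)/(202 - 1447) = -1525/(-1245) = -1525*(-1/1245) = 305/249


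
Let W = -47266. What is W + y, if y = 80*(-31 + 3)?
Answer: -49506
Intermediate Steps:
y = -2240 (y = 80*(-28) = -2240)
W + y = -47266 - 2240 = -49506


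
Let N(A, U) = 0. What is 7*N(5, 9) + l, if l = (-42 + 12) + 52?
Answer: 22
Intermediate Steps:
l = 22 (l = -30 + 52 = 22)
7*N(5, 9) + l = 7*0 + 22 = 0 + 22 = 22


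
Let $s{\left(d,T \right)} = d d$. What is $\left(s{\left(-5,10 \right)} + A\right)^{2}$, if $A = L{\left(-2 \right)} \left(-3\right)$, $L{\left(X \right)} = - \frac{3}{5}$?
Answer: $\frac{17956}{25} \approx 718.24$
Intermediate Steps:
$s{\left(d,T \right)} = d^{2}$
$L{\left(X \right)} = - \frac{3}{5}$ ($L{\left(X \right)} = \left(-3\right) \frac{1}{5} = - \frac{3}{5}$)
$A = \frac{9}{5}$ ($A = \left(- \frac{3}{5}\right) \left(-3\right) = \frac{9}{5} \approx 1.8$)
$\left(s{\left(-5,10 \right)} + A\right)^{2} = \left(\left(-5\right)^{2} + \frac{9}{5}\right)^{2} = \left(25 + \frac{9}{5}\right)^{2} = \left(\frac{134}{5}\right)^{2} = \frac{17956}{25}$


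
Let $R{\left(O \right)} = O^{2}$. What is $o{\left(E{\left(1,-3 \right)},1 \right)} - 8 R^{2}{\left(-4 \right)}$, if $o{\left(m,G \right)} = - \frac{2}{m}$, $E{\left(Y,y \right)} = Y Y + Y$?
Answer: $-2049$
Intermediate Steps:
$E{\left(Y,y \right)} = Y + Y^{2}$ ($E{\left(Y,y \right)} = Y^{2} + Y = Y + Y^{2}$)
$o{\left(E{\left(1,-3 \right)},1 \right)} - 8 R^{2}{\left(-4 \right)} = - \frac{2}{1 \left(1 + 1\right)} - 8 \left(\left(-4\right)^{2}\right)^{2} = - \frac{2}{1 \cdot 2} - 8 \cdot 16^{2} = - \frac{2}{2} - 2048 = \left(-2\right) \frac{1}{2} - 2048 = -1 - 2048 = -2049$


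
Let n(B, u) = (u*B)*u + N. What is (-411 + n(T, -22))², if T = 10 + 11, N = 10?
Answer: 95316169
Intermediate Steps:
T = 21
n(B, u) = 10 + B*u² (n(B, u) = (u*B)*u + 10 = (B*u)*u + 10 = B*u² + 10 = 10 + B*u²)
(-411 + n(T, -22))² = (-411 + (10 + 21*(-22)²))² = (-411 + (10 + 21*484))² = (-411 + (10 + 10164))² = (-411 + 10174)² = 9763² = 95316169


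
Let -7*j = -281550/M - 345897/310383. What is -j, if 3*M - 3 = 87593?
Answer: -16248010809/10573231382 ≈ -1.5367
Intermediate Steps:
M = 87596/3 (M = 1 + (1/3)*87593 = 1 + 87593/3 = 87596/3 ≈ 29199.)
j = 16248010809/10573231382 (j = -(-281550/87596/3 - 345897/310383)/7 = -(-281550*3/87596 - 345897*1/310383)/7 = -(-422325/43798 - 38433/34487)/7 = -1/7*(-16248010809/1510461626) = 16248010809/10573231382 ≈ 1.5367)
-j = -1*16248010809/10573231382 = -16248010809/10573231382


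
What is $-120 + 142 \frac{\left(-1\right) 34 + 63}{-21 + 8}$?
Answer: $- \frac{5678}{13} \approx -436.77$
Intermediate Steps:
$-120 + 142 \frac{\left(-1\right) 34 + 63}{-21 + 8} = -120 + 142 \frac{-34 + 63}{-13} = -120 + 142 \cdot 29 \left(- \frac{1}{13}\right) = -120 + 142 \left(- \frac{29}{13}\right) = -120 - \frac{4118}{13} = - \frac{5678}{13}$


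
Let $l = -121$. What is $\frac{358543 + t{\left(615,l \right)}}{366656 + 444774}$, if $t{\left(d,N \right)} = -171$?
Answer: $\frac{179186}{405715} \approx 0.44165$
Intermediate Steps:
$\frac{358543 + t{\left(615,l \right)}}{366656 + 444774} = \frac{358543 - 171}{366656 + 444774} = \frac{358372}{811430} = 358372 \cdot \frac{1}{811430} = \frac{179186}{405715}$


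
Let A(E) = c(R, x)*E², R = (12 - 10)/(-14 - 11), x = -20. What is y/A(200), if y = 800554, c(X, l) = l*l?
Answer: 400277/8000000 ≈ 0.050035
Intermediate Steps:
R = -2/25 (R = 2/(-25) = 2*(-1/25) = -2/25 ≈ -0.080000)
c(X, l) = l²
A(E) = 400*E² (A(E) = (-20)²*E² = 400*E²)
y/A(200) = 800554/((400*200²)) = 800554/((400*40000)) = 800554/16000000 = 800554*(1/16000000) = 400277/8000000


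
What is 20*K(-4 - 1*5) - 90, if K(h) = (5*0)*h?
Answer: -90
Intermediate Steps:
K(h) = 0 (K(h) = 0*h = 0)
20*K(-4 - 1*5) - 90 = 20*0 - 90 = 0 - 90 = -90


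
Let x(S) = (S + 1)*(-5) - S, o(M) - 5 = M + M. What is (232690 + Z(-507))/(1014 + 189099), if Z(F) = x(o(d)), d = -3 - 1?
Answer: 232703/190113 ≈ 1.2240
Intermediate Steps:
d = -4
o(M) = 5 + 2*M (o(M) = 5 + (M + M) = 5 + 2*M)
x(S) = -5 - 6*S (x(S) = (1 + S)*(-5) - S = (-5 - 5*S) - S = -5 - 6*S)
Z(F) = 13 (Z(F) = -5 - 6*(5 + 2*(-4)) = -5 - 6*(5 - 8) = -5 - 6*(-3) = -5 + 18 = 13)
(232690 + Z(-507))/(1014 + 189099) = (232690 + 13)/(1014 + 189099) = 232703/190113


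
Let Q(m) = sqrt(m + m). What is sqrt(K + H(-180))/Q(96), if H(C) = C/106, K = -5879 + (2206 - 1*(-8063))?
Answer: sqrt(9245055)/636 ≈ 4.7808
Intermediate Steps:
K = 4390 (K = -5879 + (2206 + 8063) = -5879 + 10269 = 4390)
Q(m) = sqrt(2)*sqrt(m) (Q(m) = sqrt(2*m) = sqrt(2)*sqrt(m))
H(C) = C/106 (H(C) = C*(1/106) = C/106)
sqrt(K + H(-180))/Q(96) = sqrt(4390 + (1/106)*(-180))/((sqrt(2)*sqrt(96))) = sqrt(4390 - 90/53)/((sqrt(2)*(4*sqrt(6)))) = sqrt(232580/53)/((8*sqrt(3))) = (2*sqrt(3081685)/53)*(sqrt(3)/24) = sqrt(9245055)/636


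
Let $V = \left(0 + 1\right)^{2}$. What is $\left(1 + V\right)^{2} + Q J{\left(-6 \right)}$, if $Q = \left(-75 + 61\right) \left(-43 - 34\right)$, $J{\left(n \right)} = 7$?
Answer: $7550$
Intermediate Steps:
$V = 1$ ($V = 1^{2} = 1$)
$Q = 1078$ ($Q = \left(-14\right) \left(-77\right) = 1078$)
$\left(1 + V\right)^{2} + Q J{\left(-6 \right)} = \left(1 + 1\right)^{2} + 1078 \cdot 7 = 2^{2} + 7546 = 4 + 7546 = 7550$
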